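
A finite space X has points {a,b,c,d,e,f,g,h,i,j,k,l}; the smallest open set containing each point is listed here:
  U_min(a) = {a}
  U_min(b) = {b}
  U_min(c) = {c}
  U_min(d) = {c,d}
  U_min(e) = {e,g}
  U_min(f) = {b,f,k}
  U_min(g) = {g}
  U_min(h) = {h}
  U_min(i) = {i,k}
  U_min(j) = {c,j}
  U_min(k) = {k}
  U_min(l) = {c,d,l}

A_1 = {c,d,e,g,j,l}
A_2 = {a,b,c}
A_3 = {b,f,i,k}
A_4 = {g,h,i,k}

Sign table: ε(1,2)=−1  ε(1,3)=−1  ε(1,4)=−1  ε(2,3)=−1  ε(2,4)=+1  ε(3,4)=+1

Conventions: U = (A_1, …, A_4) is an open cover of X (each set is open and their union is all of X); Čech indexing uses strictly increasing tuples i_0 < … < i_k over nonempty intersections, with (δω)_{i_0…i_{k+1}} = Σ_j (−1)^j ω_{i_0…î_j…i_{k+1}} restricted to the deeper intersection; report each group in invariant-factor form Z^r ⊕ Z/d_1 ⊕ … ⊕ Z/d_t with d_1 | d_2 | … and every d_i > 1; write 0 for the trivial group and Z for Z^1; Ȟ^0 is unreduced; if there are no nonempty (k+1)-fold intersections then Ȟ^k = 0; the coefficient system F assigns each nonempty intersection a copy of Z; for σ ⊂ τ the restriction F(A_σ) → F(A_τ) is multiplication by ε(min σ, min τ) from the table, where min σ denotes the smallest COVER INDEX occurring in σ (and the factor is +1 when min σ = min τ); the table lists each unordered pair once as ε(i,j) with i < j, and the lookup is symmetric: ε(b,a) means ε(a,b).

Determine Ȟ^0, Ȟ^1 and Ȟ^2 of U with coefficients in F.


Ȟ^0 ≅ 0,  Ȟ^1 ≅ Z/2,  Ȟ^2 ≅ 0

cover nerve:
  A12={c} A14={g} A23={b} A34={i,k}
C dims 4,4; δ0: rk 4, SNF 1^3·2
Ȟ^0: (4−4)−0=0 ⇒ 0
Ȟ^1: (4−0)−4=0 plus torsion [2] ⇒ Z/2
Ȟ^2: (0−0)−0=0 ⇒ 0


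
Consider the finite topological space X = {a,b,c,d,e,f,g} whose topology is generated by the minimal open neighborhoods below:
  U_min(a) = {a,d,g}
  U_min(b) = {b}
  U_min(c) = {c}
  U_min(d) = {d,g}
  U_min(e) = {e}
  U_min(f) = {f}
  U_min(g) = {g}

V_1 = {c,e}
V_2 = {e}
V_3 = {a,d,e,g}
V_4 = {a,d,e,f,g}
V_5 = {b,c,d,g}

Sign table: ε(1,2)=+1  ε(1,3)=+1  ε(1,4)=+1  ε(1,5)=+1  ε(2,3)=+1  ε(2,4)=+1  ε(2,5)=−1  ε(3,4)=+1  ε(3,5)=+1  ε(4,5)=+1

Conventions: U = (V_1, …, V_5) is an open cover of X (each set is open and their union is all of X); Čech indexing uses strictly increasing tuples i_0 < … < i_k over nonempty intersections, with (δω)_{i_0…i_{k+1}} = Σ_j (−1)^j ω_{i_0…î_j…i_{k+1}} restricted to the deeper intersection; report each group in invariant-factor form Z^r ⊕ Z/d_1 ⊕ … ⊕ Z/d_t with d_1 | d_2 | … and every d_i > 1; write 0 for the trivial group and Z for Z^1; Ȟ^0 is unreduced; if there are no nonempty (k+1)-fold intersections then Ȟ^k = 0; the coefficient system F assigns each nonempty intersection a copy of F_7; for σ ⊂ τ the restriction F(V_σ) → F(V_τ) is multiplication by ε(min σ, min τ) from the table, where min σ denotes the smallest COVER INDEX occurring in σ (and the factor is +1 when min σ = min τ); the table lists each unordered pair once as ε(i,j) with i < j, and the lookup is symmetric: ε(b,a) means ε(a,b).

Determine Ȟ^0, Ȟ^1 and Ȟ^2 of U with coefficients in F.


nonempty overlaps:
  V12={e} V13={e} V14={e} V15={c} V23={e} V24={e} V34={a,d,e,g} V35={d,g} V45={d,g}
  V123={e} V124={e} V134={e} V234={e} V345={d,g}
  V1234={e}
C dims 5,9,5,1; δ0: rk_F7 4; δ1: rk_F7 4; δ2: rk_F7 1
degree 0: 5−4−0 = 1 → Ȟ^0 ≅ Z/7
degree 1: 9−4−4 = 1 → Ȟ^1 ≅ Z/7
degree 2: 5−1−4 = 0 → Ȟ^2 ≅ 0

Ȟ^0 ≅ Z/7, Ȟ^1 ≅ Z/7, Ȟ^2 ≅ 0


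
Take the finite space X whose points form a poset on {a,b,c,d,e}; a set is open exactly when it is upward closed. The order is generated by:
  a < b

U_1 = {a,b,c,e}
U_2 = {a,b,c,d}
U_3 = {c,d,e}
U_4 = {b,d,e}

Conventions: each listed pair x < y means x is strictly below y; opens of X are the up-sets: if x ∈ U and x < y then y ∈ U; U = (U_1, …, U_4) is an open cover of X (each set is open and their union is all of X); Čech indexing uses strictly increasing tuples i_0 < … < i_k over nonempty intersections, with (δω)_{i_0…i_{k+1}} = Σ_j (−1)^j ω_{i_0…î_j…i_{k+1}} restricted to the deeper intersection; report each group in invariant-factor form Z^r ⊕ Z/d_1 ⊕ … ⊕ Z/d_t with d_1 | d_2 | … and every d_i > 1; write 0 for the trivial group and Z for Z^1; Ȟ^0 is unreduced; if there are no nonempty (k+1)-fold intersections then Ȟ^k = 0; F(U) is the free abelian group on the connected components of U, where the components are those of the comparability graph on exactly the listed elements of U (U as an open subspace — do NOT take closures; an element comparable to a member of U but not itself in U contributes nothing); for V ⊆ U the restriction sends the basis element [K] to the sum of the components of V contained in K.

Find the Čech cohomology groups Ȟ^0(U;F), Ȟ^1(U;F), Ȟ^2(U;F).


nerve simplices:
  U12={a,b,c} U13={c,e} U14={b,e} U23={c,d} U24={b,d} U34={d,e}
  U123={c} U124={b} U134={e} U234={d}
components per intersection:
  U1: {a,b} {c} {e}
  U2: {a,b} {c} {d}
  U3: {c} {d} {e}
  U4: {b} {d} {e}
  U12: {a,b} {c}
  U13: {c} {e}
  U14: {b} {e}
  U23: {c} {d}
  U24: {b} {d}
  U34: {d} {e}
  U123: {c}
  U124: {b}
  U134: {e}
  U234: {d}
C dims 12,12,4; δ0: rk 8, SNF 1^8; δ1: rk 4, SNF 1^4
degree 0: 12−8−0 = 4 → Ȟ^0 ≅ Z^4
degree 1: 12−4−8 = 0 → Ȟ^1 ≅ 0
degree 2: 4−0−4 = 0 → Ȟ^2 ≅ 0

Ȟ^0(U;F) ≅ Z^4,  Ȟ^1(U;F) ≅ 0,  Ȟ^2(U;F) ≅ 0


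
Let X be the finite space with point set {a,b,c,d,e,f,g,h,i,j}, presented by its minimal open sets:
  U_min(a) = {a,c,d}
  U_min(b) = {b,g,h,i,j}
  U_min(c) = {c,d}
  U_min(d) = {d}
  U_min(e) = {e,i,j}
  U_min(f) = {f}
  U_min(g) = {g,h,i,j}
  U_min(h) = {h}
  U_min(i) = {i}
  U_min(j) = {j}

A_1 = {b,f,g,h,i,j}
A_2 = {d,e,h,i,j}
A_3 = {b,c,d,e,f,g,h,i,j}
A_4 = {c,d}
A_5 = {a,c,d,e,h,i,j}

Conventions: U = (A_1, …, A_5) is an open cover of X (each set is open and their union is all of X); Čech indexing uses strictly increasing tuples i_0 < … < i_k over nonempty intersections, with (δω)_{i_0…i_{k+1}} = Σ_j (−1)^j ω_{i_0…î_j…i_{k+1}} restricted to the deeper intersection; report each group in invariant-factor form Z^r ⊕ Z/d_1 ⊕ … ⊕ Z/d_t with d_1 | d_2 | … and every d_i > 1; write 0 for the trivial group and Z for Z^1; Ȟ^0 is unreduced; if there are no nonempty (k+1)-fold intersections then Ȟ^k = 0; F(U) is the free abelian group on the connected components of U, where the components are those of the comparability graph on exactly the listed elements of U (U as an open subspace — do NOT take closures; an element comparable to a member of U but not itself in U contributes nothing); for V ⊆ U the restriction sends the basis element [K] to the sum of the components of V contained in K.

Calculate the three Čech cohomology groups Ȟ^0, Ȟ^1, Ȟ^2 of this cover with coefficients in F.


Ȟ^0 ≅ Z^3; Ȟ^1 ≅ 0; Ȟ^2 ≅ 0

nonempty intersections:
  A12={h,i,j} A13={b,f,g,h,i,j} A15={h,i,j} A23={d,e,h,i,j} A24={d} A25={d,e,h,i,j} A34={c,d} A35={c,d,e,h,i,j} A45={c,d}
  A123={h,i,j} A125={h,i,j} A135={h,i,j} A234={d} A235={d,e,h,i,j} A245={d} A345={c,d}
  A1235={h,i,j} A2345={d}
components per intersection:
  A1: {b,g,h,i,j} {f}
  A2: {d} {e,i,j} {h}
  A3: {b,e,g,h,i,j} {c,d} {f}
  A4: {c,d}
  A5: {a,c,d} {e,i,j} {h}
  A12: {h} {i} {j}
  A13: {b,g,h,i,j} {f}
  A15: {h} {i} {j}
  A23: {d} {e,i,j} {h}
  A24: {d}
  A25: {d} {e,i,j} {h}
  A34: {c,d}
  A35: {c,d} {e,i,j} {h}
  A45: {c,d}
  A123: {h} {i} {j}
  A125: {h} {i} {j}
  A135: {h} {i} {j}
  A234: {d}
  A235: {d} {e,i,j} {h}
  A245: {d}
  A345: {c,d}
  A1235: {h} {i} {j}
  A2345: {d}
C dims 12,20,15,4; δ0: rk 9, SNF 1^9; δ1: rk 11, SNF 1^11; δ2: rk 4, SNF 1^4
Ȟ^0: (12−9)−0=3 ⇒ Z^3
Ȟ^1: (20−11)−9=0 ⇒ 0
Ȟ^2: (15−4)−11=0 ⇒ 0


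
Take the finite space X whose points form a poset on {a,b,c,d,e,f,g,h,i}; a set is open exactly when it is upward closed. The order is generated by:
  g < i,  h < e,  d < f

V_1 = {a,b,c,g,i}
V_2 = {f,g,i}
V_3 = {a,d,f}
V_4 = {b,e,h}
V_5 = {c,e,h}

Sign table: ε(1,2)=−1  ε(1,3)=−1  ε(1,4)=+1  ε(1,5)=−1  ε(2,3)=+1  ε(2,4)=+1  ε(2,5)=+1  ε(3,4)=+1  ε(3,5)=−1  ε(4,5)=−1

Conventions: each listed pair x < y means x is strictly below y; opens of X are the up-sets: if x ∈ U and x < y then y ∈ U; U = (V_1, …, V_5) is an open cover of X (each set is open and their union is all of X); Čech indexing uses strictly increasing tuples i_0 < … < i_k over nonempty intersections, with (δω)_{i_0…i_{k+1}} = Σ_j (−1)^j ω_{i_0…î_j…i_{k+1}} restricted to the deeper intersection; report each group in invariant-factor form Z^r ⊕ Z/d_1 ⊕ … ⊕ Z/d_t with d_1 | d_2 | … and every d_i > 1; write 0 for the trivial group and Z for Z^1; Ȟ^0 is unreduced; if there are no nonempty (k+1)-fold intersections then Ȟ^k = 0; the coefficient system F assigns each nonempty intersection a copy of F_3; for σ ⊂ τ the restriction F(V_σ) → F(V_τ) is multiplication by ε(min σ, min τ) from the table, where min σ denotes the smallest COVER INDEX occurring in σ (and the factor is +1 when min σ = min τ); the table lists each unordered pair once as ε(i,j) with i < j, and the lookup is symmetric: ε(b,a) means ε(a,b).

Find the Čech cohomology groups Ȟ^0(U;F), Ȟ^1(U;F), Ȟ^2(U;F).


Ȟ^0 = Z/3, Ȟ^1 = Z/3 ⊕ Z/3 and Ȟ^2 = 0

nonempty overlaps:
  V12={g,i} V13={a} V14={b} V15={c} V23={f} V45={e,h}
C dims 5,6; δ0: rk_F3 4
degree 0: 5−4−0 = 1 → Ȟ^0 ≅ Z/3
degree 1: 6−0−4 = 2 → Ȟ^1 ≅ Z/3 ⊕ Z/3
degree 2: 0−0−0 = 0 → Ȟ^2 ≅ 0


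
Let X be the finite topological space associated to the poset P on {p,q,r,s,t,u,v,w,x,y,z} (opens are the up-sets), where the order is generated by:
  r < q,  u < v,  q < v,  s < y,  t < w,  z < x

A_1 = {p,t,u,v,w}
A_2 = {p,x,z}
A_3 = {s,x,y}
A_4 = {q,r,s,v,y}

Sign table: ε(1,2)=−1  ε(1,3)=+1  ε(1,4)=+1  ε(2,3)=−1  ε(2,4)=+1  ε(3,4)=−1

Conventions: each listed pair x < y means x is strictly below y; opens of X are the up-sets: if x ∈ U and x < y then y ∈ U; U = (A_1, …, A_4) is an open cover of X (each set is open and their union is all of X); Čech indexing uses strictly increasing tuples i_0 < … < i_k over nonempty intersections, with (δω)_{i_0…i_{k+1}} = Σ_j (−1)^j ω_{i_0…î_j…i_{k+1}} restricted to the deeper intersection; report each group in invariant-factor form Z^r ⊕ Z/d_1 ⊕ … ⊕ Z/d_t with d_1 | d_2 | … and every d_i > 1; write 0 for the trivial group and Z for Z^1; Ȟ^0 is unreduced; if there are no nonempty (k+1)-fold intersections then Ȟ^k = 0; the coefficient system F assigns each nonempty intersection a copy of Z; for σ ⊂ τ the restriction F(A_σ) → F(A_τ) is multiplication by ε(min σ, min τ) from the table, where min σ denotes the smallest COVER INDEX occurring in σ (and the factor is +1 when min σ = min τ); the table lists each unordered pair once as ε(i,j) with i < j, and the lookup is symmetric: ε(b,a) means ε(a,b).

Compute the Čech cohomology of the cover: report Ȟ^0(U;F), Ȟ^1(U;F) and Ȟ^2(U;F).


cover nerve:
  A12={p} A14={v} A23={x} A34={s,y}
C dims 4,4; δ0: rk 4, SNF 1^3·2
Ȟ^0: (4−4)−0=0 ⇒ 0
Ȟ^1: (4−0)−4=0 plus torsion [2] ⇒ Z/2
Ȟ^2: (0−0)−0=0 ⇒ 0

Ȟ^0 = 0,  Ȟ^1 = Z/2,  Ȟ^2 = 0


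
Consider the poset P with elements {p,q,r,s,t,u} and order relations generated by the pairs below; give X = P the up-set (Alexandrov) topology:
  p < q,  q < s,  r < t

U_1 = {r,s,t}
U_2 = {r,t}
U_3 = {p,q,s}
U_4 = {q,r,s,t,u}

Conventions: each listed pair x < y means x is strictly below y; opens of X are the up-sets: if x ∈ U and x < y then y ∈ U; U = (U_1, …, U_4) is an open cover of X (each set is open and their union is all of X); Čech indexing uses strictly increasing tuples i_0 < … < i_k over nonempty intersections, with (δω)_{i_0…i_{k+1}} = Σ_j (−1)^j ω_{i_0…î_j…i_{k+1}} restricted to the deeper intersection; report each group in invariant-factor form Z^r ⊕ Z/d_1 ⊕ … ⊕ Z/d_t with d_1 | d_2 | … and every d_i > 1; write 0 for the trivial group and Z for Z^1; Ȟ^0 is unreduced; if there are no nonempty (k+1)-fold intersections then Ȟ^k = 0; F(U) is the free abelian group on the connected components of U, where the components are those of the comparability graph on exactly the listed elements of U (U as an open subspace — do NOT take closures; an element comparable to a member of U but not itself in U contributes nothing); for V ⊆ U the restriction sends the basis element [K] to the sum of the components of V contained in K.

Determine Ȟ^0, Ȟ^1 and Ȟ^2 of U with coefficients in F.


nonempty intersections:
  U12={r,t} U13={s} U14={r,s,t} U24={r,t} U34={q,s}
  U124={r,t} U134={s}
components per intersection:
  U1: {r,t} {s}
  U2: {r,t}
  U3: {p,q,s}
  U4: {q,s} {r,t} {u}
  U12: {r,t}
  U13: {s}
  U14: {r,t} {s}
  U24: {r,t}
  U34: {q,s}
  U124: {r,t}
  U134: {s}
C dims 7,6,2; δ0: rk 4, SNF 1^4; δ1: rk 2, SNF 1^2
Ȟ^0: (7−4)−0=3 ⇒ Z^3
Ȟ^1: (6−2)−4=0 ⇒ 0
Ȟ^2: (2−0)−2=0 ⇒ 0

Ȟ^0(U;F) ≅ Z^3, Ȟ^1(U;F) ≅ 0, Ȟ^2(U;F) ≅ 0


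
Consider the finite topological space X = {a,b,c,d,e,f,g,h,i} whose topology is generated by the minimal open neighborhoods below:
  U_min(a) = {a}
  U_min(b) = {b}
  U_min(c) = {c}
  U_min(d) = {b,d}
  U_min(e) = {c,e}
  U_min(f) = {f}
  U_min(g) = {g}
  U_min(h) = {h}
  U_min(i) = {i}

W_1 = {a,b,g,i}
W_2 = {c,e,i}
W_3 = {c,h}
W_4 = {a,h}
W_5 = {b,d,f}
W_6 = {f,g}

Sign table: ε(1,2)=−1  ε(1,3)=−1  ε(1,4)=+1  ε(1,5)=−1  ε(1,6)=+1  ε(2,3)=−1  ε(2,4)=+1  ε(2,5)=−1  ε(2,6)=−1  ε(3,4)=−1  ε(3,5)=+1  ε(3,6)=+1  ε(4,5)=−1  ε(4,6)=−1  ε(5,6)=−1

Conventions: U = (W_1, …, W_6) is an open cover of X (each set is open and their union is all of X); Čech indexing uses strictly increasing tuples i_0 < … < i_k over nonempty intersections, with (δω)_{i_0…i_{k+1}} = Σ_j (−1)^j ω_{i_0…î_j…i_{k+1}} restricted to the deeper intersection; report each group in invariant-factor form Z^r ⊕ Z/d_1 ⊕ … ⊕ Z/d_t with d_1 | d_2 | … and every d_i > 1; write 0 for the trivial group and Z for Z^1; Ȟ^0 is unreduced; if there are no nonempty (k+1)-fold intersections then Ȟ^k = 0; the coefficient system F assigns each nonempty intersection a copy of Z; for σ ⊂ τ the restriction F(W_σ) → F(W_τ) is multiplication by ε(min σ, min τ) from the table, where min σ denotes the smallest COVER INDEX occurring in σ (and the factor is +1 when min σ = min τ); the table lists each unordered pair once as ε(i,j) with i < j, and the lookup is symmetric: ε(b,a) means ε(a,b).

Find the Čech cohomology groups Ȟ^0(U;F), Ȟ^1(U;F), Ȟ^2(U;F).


cover nerve:
  W12={i} W14={a} W15={b} W16={g} W23={c} W34={h} W56={f}
C dims 6,7; δ0: rk 6, SNF 1^5·2
Ȟ^0: (6−6)−0=0 ⇒ 0
Ȟ^1: (7−0)−6=1 plus torsion [2] ⇒ Z ⊕ Z/2
Ȟ^2: (0−0)−0=0 ⇒ 0

Ȟ^0 ≅ 0, Ȟ^1 ≅ Z ⊕ Z/2, Ȟ^2 ≅ 0


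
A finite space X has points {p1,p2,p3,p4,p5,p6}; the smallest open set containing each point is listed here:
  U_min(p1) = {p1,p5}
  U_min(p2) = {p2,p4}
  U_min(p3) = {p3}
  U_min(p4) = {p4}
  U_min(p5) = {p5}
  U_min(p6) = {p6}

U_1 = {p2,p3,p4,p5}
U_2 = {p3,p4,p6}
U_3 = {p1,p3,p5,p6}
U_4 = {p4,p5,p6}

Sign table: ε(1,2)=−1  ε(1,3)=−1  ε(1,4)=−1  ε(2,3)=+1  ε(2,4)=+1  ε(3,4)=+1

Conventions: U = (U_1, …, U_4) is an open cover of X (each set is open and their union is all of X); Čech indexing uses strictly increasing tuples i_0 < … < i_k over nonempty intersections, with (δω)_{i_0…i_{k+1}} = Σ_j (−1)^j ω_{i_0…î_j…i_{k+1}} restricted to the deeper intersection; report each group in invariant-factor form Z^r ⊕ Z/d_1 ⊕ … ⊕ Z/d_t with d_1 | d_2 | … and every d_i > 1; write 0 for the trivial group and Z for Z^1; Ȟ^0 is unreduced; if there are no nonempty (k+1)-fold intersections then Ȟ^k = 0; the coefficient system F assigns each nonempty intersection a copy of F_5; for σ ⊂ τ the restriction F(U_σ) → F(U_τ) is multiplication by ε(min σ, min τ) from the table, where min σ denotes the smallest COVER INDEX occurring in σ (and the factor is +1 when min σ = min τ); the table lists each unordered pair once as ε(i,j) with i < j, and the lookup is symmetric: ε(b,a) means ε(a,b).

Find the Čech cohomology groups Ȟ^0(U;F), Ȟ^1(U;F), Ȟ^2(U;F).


Ȟ^0(U;F) ≅ Z/5, Ȟ^1(U;F) ≅ 0 and Ȟ^2(U;F) ≅ Z/5

intersection data:
  U12={p3,p4} U13={p3,p5} U14={p4,p5} U23={p3,p6} U24={p4,p6} U34={p5,p6}
  U123={p3} U124={p4} U134={p5} U234={p6}
C dims 4,6,4; δ0: rk_F5 3; δ1: rk_F5 3
Ȟ^0 = (4 − 3) − 0 = 1, so Ȟ^0 ≅ Z/5
Ȟ^1 = (6 − 3) − 3 = 0, so Ȟ^1 ≅ 0
Ȟ^2 = (4 − 0) − 3 = 1, so Ȟ^2 ≅ Z/5


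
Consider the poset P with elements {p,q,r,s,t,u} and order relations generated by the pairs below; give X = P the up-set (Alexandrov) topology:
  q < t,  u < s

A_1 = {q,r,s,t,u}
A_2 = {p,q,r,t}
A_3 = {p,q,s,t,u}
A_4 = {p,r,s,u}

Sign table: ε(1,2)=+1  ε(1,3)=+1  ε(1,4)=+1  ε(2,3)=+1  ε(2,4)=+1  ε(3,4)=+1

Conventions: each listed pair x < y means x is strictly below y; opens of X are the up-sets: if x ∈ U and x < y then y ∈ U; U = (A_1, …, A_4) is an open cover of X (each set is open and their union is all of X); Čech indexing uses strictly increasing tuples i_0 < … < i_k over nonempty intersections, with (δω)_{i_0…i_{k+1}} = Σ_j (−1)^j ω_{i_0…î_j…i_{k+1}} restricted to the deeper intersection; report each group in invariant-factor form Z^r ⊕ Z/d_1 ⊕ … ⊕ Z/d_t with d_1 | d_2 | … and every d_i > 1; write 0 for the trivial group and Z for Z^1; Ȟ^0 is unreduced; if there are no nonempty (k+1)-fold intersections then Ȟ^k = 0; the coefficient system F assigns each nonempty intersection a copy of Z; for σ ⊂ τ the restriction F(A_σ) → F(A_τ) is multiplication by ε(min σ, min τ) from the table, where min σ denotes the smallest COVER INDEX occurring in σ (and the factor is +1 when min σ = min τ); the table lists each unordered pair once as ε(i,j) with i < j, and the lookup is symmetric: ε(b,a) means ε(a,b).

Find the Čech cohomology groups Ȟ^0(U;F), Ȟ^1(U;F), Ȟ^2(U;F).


cover nerve:
  A12={q,r,t} A13={q,s,t,u} A14={r,s,u} A23={p,q,t} A24={p,r} A34={p,s,u}
  A123={q,t} A124={r} A134={s,u} A234={p}
C dims 4,6,4; δ0: rk 3, SNF 1^3; δ1: rk 3, SNF 1^3
Ȟ^0: (4−3)−0=1 ⇒ Z
Ȟ^1: (6−3)−3=0 ⇒ 0
Ȟ^2: (4−0)−3=1 ⇒ Z

Ȟ^0 = Z; Ȟ^1 = 0; Ȟ^2 = Z


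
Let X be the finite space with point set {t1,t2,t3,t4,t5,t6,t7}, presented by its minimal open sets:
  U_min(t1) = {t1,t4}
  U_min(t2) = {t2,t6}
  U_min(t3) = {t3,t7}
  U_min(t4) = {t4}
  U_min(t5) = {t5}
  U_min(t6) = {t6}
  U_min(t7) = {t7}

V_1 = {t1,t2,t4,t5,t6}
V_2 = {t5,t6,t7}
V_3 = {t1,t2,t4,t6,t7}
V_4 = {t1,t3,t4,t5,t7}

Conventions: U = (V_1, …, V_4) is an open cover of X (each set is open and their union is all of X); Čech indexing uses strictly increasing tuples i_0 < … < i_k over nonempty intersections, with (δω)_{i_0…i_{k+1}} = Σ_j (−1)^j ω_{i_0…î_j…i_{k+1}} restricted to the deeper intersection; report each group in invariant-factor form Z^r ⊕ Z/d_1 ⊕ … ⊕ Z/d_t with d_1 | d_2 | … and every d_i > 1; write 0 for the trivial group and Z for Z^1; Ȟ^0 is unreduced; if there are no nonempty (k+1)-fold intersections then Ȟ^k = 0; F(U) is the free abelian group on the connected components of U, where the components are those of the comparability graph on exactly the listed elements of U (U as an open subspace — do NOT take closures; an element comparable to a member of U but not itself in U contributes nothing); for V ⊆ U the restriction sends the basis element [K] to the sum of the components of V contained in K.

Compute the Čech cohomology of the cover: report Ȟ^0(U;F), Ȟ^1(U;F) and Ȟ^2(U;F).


Ȟ^0 = Z^4; Ȟ^1 = 0; Ȟ^2 = 0

intersection data:
  V12={t5,t6} V13={t1,t2,t4,t6} V14={t1,t4,t5} V23={t6,t7} V24={t5,t7} V34={t1,t4,t7}
  V123={t6} V124={t5} V134={t1,t4} V234={t7}
components per intersection:
  V1: {t1,t4} {t2,t6} {t5}
  V2: {t5} {t6} {t7}
  V3: {t1,t4} {t2,t6} {t7}
  V4: {t1,t4} {t3,t7} {t5}
  V12: {t5} {t6}
  V13: {t1,t4} {t2,t6}
  V14: {t1,t4} {t5}
  V23: {t6} {t7}
  V24: {t5} {t7}
  V34: {t1,t4} {t7}
  V123: {t6}
  V124: {t5}
  V134: {t1,t4}
  V234: {t7}
C dims 12,12,4; δ0: rk 8, SNF 1^8; δ1: rk 4, SNF 1^4
Ȟ^0 = (12 − 8) − 0 = 4, so Ȟ^0 ≅ Z^4
Ȟ^1 = (12 − 4) − 8 = 0, so Ȟ^1 ≅ 0
Ȟ^2 = (4 − 0) − 4 = 0, so Ȟ^2 ≅ 0


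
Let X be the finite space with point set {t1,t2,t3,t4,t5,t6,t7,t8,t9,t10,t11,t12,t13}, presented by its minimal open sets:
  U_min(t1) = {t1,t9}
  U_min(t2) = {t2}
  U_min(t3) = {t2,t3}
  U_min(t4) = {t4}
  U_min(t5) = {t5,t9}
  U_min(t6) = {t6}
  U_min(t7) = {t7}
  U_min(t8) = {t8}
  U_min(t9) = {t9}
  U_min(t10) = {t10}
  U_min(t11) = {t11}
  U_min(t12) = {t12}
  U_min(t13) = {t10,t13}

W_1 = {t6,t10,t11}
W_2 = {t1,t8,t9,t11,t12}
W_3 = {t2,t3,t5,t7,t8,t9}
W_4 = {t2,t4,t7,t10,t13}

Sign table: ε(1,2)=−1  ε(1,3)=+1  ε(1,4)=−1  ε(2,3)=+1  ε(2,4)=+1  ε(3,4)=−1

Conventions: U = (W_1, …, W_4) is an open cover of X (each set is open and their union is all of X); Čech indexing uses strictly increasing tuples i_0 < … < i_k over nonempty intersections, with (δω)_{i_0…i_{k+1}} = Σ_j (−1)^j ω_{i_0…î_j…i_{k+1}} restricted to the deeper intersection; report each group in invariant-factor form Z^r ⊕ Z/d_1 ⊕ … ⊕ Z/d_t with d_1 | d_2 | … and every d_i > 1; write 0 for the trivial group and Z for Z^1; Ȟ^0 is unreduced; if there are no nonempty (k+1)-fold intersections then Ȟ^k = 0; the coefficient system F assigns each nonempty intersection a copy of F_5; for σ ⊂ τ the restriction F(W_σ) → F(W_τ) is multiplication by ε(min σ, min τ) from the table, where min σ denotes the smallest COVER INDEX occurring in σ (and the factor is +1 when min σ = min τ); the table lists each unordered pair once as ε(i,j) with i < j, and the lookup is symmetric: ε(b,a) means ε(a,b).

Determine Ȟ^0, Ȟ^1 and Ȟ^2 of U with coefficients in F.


Ȟ^0 = 0; Ȟ^1 = 0; Ȟ^2 = 0

nerve simplices:
  W12={t11} W14={t10} W23={t8,t9} W34={t2,t7}
C dims 4,4; δ0: rk_F5 4
degree 0: 4−4−0 = 0 → Ȟ^0 ≅ 0
degree 1: 4−0−4 = 0 → Ȟ^1 ≅ 0
degree 2: 0−0−0 = 0 → Ȟ^2 ≅ 0


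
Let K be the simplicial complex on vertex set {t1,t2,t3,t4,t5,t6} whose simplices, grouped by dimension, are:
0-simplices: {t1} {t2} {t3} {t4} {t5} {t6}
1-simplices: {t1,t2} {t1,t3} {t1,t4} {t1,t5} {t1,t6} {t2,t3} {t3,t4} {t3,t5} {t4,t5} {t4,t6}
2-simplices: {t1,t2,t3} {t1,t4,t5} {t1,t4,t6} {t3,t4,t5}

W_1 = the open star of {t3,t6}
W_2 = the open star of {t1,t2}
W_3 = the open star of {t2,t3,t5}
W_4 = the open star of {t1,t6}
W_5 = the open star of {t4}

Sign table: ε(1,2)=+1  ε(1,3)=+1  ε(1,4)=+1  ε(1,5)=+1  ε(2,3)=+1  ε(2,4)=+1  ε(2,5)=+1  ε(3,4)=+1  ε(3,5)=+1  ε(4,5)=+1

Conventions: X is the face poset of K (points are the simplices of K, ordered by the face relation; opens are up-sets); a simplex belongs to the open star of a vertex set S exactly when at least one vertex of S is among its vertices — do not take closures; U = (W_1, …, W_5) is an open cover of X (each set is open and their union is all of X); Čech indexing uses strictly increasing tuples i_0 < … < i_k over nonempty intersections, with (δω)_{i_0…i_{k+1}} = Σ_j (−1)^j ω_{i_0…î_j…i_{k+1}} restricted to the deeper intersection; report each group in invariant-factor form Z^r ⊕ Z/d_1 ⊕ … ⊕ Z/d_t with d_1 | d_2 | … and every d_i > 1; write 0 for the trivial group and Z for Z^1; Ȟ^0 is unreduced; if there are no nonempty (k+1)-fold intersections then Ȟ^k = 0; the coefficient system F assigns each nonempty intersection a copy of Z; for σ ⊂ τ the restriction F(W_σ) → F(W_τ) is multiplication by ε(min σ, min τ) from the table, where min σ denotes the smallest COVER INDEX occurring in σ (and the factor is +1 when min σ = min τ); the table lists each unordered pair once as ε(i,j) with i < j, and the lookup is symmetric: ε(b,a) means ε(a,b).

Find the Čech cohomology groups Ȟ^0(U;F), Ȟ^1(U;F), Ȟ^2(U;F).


nerve simplices:
  W1={{t3},{t6},{t1,t3},{t1,t6},{t2,t3},{t3,t4},{t3,t5},{t4,t6},{t1,t2,t3},{t1,t4,t6},{t3,t4,t5}} W2={{t1},{t2},{t1,t2},{t1,t3},{t1,t4},{t1,t5},{t1,t6},{t2,t3},{t1,t2,t3},{t1,t4,t5},{t1,t4,t6}} W3={{t2},{t3},{t5},{t1,t2},{t1,t3},{t1,t5},{t2,t3},{t3,t4},{t3,t5},{t4,t5},{t1,t2,t3},{t1,t4,t5},{t3,t4,t5}} W4={{t1},{t6},{t1,t2},{t1,t3},{t1,t4},{t1,t5},{t1,t6},{t4,t6},{t1,t2,t3},{t1,t4,t5},{t1,t4,t6}} W5={{t4},{t1,t4},{t3,t4},{t4,t5},{t4,t6},{t1,t4,t5},{t1,t4,t6},{t3,t4,t5}}
  W12={{t1,t3},{t1,t6},{t2,t3},{t1,t2,t3},{t1,t4,t6}} W13={{t3},{t1,t3},{t2,t3},{t3,t4},{t3,t5},{t1,t2,t3},{t3,t4,t5}} W14={{t6},{t1,t3},{t1,t6},{t4,t6},{t1,t2,t3},{t1,t4,t6}} W15={{t3,t4},{t4,t6},{t1,t4,t6},{t3,t4,t5}} W23={{t2},{t1,t2},{t1,t3},{t1,t5},{t2,t3},{t1,t2,t3},{t1,t4,t5}} W24={{t1},{t1,t2},{t1,t3},{t1,t4},{t1,t5},{t1,t6},{t1,t2,t3},{t1,t4,t5},{t1,t4,t6}} W25={{t1,t4},{t1,t4,t5},{t1,t4,t6}} W34={{t1,t2},{t1,t3},{t1,t5},{t1,t2,t3},{t1,t4,t5}} W35={{t3,t4},{t4,t5},{t1,t4,t5},{t3,t4,t5}} W45={{t1,t4},{t4,t6},{t1,t4,t5},{t1,t4,t6}}
  W123={{t1,t3},{t2,t3},{t1,t2,t3}} W124={{t1,t3},{t1,t6},{t1,t2,t3},{t1,t4,t6}} W125={{t1,t4,t6}} W134={{t1,t3},{t1,t2,t3}} W135={{t3,t4},{t3,t4,t5}} W145={{t4,t6},{t1,t4,t6}} W234={{t1,t2},{t1,t3},{t1,t5},{t1,t2,t3},{t1,t4,t5}} W235={{t1,t4,t5}} W245={{t1,t4},{t1,t4,t5},{t1,t4,t6}} W345={{t1,t4,t5}}
  W1234={{t1,t3},{t1,t2,t3}} W1245={{t1,t4,t6}} W2345={{t1,t4,t5}}
C dims 5,10,10,3; δ0: rk 4, SNF 1^4; δ1: rk 6, SNF 1^6; δ2: rk 3, SNF 1^3
degree 0: 5−4−0 = 1 → Ȟ^0 ≅ Z
degree 1: 10−6−4 = 0 → Ȟ^1 ≅ 0
degree 2: 10−3−6 = 1 → Ȟ^2 ≅ Z

Ȟ^0(U;F) ≅ Z, Ȟ^1(U;F) ≅ 0 and Ȟ^2(U;F) ≅ Z


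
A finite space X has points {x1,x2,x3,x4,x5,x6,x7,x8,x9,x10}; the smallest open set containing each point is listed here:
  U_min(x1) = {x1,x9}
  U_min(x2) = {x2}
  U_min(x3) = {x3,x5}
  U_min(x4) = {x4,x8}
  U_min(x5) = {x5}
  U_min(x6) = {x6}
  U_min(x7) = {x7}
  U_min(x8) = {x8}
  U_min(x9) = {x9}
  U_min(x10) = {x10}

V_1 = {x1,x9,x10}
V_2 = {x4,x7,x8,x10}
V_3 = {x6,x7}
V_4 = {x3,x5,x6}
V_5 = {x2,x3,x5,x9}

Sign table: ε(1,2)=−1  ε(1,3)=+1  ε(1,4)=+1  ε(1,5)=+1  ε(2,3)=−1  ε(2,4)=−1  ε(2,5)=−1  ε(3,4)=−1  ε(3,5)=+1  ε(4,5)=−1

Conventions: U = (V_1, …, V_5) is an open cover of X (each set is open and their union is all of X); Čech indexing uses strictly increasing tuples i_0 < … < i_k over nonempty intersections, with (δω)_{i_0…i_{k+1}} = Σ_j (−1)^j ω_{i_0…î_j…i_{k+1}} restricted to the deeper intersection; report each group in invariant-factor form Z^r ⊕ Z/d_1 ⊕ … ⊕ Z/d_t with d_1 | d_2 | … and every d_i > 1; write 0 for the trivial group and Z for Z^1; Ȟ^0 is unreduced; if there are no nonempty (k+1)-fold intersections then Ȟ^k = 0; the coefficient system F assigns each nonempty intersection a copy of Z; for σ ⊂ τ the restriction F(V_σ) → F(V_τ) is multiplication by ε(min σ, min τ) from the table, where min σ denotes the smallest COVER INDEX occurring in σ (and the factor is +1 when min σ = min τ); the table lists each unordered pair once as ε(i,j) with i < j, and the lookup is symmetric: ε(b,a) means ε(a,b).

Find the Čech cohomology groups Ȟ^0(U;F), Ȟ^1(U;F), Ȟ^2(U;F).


Ȟ^0(U;F) ≅ Z; Ȟ^1(U;F) ≅ Z; Ȟ^2(U;F) ≅ 0

nonempty intersections:
  V12={x10} V15={x9} V23={x7} V34={x6} V45={x3,x5}
C dims 5,5; δ0: rk 4, SNF 1^4
Ȟ^0: (5−4)−0=1 ⇒ Z
Ȟ^1: (5−0)−4=1 ⇒ Z
Ȟ^2: (0−0)−0=0 ⇒ 0


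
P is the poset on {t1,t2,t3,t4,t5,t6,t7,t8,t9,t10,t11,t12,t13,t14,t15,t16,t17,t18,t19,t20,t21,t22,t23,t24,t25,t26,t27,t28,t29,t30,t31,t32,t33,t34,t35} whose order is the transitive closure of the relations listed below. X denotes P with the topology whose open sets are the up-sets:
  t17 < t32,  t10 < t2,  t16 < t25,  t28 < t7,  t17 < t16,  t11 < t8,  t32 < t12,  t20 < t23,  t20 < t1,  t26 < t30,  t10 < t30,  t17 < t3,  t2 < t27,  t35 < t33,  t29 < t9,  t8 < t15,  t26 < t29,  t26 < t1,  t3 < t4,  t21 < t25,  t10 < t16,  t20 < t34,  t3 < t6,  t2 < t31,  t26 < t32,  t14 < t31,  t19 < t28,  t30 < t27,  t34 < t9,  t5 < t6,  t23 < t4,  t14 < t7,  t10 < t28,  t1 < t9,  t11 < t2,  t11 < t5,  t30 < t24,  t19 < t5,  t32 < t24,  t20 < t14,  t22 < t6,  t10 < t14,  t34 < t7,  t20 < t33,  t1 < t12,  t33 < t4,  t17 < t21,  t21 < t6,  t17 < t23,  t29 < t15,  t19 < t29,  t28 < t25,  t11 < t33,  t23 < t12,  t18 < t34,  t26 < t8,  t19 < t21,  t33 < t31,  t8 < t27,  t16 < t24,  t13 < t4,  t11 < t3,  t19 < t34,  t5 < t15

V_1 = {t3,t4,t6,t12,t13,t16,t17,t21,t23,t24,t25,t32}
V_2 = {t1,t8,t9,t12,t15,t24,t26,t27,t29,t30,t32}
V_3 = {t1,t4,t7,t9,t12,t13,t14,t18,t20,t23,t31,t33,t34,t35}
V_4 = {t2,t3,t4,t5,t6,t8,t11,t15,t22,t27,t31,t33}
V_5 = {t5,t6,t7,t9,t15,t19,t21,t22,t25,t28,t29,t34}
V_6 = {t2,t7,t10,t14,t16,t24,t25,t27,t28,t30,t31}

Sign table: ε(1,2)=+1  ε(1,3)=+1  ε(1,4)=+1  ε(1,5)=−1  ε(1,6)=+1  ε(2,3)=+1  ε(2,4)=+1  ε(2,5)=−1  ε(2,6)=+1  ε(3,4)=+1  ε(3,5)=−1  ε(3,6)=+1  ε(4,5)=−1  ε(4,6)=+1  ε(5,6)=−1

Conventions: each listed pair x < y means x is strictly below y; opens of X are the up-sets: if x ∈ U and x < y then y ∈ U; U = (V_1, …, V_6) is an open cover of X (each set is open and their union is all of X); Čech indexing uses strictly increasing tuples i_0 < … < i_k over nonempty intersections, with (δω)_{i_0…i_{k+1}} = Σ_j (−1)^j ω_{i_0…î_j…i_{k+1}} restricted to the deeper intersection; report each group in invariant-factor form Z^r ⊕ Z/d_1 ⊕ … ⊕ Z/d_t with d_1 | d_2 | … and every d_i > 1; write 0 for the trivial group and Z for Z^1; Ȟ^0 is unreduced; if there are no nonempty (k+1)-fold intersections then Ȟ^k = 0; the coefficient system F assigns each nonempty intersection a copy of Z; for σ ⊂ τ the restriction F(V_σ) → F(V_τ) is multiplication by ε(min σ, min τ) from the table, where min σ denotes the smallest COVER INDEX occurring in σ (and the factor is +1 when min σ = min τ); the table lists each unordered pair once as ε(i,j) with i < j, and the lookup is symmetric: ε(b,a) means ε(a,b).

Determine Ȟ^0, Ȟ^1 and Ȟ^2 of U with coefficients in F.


nonempty intersections:
  V12={t12,t24,t32} V13={t4,t12,t13,t23} V14={t3,t4,t6} V15={t6,t21,t25} V16={t16,t24,t25} V23={t1,t9,t12} V24={t8,t15,t27} V25={t9,t15,t29} V26={t24,t27,t30} V34={t4,t31,t33} V35={t7,t9,t34} V36={t7,t14,t31} V45={t5,t6,t15,t22} V46={t2,t27,t31} V56={t7,t25,t28}
  V123={t12} V126={t24} V134={t4} V145={t6} V156={t25} V235={t9} V245={t15} V246={t27} V346={t31} V356={t7}
C dims 6,15,10; δ0: rk 5, SNF 1^5; δ1: rk 10, SNF 1^9·2
Ȟ^0: (6−5)−0=1 ⇒ Z
Ȟ^1: (15−10)−5=0 ⇒ 0
Ȟ^2: (10−0)−10=0 plus torsion [2] ⇒ Z/2

Ȟ^0 ≅ Z; Ȟ^1 ≅ 0; Ȟ^2 ≅ Z/2


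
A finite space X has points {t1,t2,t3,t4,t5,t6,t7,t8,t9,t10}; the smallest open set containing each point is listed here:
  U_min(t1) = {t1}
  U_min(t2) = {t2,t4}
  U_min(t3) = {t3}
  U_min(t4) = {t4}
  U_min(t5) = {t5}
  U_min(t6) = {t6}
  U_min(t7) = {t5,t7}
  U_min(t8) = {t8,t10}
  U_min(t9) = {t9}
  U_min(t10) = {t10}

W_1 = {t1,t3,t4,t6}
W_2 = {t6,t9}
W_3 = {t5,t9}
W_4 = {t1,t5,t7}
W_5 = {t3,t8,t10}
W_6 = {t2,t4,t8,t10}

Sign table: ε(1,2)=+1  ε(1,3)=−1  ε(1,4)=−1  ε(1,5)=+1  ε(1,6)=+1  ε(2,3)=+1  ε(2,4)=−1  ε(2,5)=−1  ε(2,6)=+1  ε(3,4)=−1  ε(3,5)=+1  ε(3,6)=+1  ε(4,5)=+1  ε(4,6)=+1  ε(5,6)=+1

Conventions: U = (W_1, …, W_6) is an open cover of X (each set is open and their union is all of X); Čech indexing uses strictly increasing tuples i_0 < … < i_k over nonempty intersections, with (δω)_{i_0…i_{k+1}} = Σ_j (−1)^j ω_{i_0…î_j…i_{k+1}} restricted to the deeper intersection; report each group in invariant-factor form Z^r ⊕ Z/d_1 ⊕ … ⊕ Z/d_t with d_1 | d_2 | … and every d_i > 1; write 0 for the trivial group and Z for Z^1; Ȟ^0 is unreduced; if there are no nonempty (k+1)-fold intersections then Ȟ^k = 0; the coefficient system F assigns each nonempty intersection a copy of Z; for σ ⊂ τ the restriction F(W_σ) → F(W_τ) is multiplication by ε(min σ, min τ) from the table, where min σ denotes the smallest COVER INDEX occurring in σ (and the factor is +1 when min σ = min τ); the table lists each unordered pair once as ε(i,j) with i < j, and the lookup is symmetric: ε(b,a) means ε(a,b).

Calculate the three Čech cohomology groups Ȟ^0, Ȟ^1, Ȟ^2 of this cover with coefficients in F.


Ȟ^0 ≅ Z, Ȟ^1 ≅ Z^2 and Ȟ^2 ≅ 0

nonempty overlaps:
  W12={t6} W14={t1} W15={t3} W16={t4} W23={t9} W34={t5} W56={t8,t10}
C dims 6,7; δ0: rk 5, SNF 1^5
degree 0: 6−5−0 = 1 → Ȟ^0 ≅ Z
degree 1: 7−0−5 = 2 → Ȟ^1 ≅ Z^2
degree 2: 0−0−0 = 0 → Ȟ^2 ≅ 0


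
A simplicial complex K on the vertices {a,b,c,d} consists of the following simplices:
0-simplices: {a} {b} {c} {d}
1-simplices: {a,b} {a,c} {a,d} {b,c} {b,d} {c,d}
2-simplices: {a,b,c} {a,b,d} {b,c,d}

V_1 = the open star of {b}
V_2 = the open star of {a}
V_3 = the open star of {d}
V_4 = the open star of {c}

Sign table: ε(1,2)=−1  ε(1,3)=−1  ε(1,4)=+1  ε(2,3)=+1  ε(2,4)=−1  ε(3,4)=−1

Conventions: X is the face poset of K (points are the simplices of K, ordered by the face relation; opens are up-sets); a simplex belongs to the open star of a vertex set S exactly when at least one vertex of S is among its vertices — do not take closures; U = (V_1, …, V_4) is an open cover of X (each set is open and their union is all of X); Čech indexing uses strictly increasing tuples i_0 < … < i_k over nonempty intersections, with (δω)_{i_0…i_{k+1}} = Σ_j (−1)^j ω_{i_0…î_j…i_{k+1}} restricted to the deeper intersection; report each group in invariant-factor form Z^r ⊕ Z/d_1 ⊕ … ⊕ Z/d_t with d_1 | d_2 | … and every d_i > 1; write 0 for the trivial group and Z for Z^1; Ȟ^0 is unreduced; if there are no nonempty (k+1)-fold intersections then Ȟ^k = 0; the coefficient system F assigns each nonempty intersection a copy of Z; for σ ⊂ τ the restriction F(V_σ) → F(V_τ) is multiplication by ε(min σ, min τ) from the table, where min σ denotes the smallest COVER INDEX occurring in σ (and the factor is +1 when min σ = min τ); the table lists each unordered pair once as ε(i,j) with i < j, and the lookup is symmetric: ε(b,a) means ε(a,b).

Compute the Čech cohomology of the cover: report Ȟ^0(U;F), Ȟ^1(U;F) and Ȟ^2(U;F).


cover nerve:
  V1={{b},{a,b},{b,c},{b,d},{a,b,c},{a,b,d},{b,c,d}} V2={{a},{a,b},{a,c},{a,d},{a,b,c},{a,b,d}} V3={{d},{a,d},{b,d},{c,d},{a,b,d},{b,c,d}} V4={{c},{a,c},{b,c},{c,d},{a,b,c},{b,c,d}}
  V12={{a,b},{a,b,c},{a,b,d}} V13={{b,d},{a,b,d},{b,c,d}} V14={{b,c},{a,b,c},{b,c,d}} V23={{a,d},{a,b,d}} V24={{a,c},{a,b,c}} V34={{c,d},{b,c,d}}
  V123={{a,b,d}} V124={{a,b,c}} V134={{b,c,d}}
C dims 4,6,3; δ0: rk 3, SNF 1^3; δ1: rk 3, SNF 1^3
Ȟ^0: (4−3)−0=1 ⇒ Z
Ȟ^1: (6−3)−3=0 ⇒ 0
Ȟ^2: (3−0)−3=0 ⇒ 0

Ȟ^0 ≅ Z,  Ȟ^1 ≅ 0,  Ȟ^2 ≅ 0


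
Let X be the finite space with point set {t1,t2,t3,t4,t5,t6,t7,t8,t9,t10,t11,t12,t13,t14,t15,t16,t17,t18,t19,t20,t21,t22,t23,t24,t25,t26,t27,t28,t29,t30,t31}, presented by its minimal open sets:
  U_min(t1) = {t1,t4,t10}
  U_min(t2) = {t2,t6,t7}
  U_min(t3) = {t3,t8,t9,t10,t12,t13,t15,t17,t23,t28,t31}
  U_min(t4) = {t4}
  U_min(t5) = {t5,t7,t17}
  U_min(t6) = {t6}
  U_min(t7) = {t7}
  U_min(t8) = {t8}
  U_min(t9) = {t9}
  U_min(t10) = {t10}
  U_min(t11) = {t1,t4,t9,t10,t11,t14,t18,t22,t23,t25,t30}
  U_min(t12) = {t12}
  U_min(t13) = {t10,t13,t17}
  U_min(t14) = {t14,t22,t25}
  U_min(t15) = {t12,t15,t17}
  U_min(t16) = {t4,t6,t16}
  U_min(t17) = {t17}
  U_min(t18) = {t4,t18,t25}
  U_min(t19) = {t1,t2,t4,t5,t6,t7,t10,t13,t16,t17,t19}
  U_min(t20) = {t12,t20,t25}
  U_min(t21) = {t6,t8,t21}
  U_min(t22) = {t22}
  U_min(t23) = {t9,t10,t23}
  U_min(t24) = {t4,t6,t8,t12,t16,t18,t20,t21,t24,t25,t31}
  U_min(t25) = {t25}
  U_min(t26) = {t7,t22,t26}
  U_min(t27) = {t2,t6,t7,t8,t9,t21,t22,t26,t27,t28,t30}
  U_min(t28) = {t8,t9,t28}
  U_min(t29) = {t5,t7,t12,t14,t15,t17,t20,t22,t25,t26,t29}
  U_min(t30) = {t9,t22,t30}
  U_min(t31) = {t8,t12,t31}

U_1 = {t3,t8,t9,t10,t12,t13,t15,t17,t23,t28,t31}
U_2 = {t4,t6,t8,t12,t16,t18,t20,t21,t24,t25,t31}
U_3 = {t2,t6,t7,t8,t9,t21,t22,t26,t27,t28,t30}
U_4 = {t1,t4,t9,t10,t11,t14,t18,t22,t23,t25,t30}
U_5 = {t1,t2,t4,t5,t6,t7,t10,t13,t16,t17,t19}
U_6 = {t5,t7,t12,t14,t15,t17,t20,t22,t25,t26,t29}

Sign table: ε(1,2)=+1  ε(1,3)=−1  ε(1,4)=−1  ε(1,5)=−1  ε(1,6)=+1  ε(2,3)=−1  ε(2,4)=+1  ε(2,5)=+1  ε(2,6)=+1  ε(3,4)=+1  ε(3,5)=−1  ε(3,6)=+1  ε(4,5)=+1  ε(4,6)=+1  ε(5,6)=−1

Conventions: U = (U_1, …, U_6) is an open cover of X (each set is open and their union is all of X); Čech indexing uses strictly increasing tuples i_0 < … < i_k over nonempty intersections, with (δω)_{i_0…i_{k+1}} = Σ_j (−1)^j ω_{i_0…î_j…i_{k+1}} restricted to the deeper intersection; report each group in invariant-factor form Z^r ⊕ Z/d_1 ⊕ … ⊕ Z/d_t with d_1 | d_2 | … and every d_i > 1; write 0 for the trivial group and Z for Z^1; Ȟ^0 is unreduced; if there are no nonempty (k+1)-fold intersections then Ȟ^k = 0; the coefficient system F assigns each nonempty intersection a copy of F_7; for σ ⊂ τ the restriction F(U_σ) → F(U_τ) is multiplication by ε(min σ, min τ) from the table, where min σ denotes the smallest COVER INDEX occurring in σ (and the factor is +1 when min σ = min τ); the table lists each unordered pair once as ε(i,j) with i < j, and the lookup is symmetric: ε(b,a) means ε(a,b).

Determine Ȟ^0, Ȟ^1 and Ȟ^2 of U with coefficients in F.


Ȟ^0(U;F) ≅ 0; Ȟ^1(U;F) ≅ 0; Ȟ^2(U;F) ≅ Z/7

intersection data:
  U12={t8,t12,t31} U13={t8,t9,t28} U14={t9,t10,t23} U15={t10,t13,t17} U16={t12,t15,t17} U23={t6,t8,t21} U24={t4,t18,t25} U25={t4,t6,t16} U26={t12,t20,t25} U34={t9,t22,t30} U35={t2,t6,t7} U36={t7,t22,t26} U45={t1,t4,t10} U46={t14,t22,t25} U56={t5,t7,t17}
  U123={t8} U126={t12} U134={t9} U145={t10} U156={t17} U235={t6} U245={t4} U246={t25} U346={t22} U356={t7}
C dims 6,15,10; δ0: rk_F7 6; δ1: rk_F7 9
Ȟ^0 = (6 − 6) − 0 = 0, so Ȟ^0 ≅ 0
Ȟ^1 = (15 − 9) − 6 = 0, so Ȟ^1 ≅ 0
Ȟ^2 = (10 − 0) − 9 = 1, so Ȟ^2 ≅ Z/7


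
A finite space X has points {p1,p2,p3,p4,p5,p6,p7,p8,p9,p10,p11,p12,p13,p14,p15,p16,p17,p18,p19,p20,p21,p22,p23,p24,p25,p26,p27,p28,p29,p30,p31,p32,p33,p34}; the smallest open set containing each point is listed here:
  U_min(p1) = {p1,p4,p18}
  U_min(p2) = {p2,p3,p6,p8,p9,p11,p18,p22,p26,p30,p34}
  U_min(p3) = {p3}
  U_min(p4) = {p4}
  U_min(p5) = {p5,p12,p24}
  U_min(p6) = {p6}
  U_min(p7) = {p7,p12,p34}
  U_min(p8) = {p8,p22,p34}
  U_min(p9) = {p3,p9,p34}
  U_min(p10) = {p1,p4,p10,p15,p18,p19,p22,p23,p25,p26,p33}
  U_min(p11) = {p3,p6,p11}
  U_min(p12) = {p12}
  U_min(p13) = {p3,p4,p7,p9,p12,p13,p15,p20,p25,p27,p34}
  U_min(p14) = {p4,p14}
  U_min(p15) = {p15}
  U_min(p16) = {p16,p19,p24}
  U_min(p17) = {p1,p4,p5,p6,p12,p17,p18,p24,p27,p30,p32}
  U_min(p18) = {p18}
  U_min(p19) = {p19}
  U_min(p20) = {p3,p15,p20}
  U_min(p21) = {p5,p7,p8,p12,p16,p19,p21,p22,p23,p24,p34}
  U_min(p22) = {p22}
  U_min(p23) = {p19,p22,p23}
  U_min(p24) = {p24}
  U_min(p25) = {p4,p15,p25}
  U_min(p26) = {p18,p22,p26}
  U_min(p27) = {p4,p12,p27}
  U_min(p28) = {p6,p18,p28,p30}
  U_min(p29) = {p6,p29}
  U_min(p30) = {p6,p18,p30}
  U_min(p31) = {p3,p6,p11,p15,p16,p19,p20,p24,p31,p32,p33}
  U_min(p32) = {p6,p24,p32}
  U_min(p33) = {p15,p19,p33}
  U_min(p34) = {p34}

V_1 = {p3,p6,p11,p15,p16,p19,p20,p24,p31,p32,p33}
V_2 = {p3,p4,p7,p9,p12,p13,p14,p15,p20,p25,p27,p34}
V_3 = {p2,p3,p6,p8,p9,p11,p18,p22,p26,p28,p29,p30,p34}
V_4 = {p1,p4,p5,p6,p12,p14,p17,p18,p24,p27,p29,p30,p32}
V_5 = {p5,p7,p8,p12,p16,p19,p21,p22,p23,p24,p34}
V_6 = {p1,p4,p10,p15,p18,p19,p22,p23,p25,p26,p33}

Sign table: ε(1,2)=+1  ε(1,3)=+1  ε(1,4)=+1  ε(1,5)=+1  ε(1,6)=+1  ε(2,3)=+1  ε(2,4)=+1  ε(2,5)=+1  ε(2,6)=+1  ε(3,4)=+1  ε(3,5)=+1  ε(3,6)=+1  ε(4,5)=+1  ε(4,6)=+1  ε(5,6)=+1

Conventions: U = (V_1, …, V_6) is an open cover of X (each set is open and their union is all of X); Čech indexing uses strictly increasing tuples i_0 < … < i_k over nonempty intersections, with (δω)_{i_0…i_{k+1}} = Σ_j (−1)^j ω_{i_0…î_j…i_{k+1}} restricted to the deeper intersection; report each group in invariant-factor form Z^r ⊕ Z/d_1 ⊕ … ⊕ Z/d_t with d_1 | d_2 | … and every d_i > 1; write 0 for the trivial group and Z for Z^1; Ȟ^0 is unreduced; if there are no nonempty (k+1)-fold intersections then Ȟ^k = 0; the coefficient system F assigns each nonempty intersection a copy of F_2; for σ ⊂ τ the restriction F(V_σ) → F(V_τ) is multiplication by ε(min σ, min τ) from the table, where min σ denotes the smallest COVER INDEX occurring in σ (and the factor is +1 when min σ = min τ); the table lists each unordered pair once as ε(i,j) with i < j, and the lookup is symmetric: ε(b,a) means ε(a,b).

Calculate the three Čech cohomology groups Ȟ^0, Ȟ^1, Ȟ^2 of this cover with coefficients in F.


intersection data:
  V12={p3,p15,p20} V13={p3,p6,p11} V14={p6,p24,p32} V15={p16,p19,p24} V16={p15,p19,p33} V23={p3,p9,p34} V24={p4,p12,p14,p27} V25={p7,p12,p34} V26={p4,p15,p25} V34={p6,p18,p29,p30} V35={p8,p22,p34} V36={p18,p22,p26} V45={p5,p12,p24} V46={p1,p4,p18} V56={p19,p22,p23}
  V123={p3} V126={p15} V134={p6} V145={p24} V156={p19} V235={p34} V245={p12} V246={p4} V346={p18} V356={p22}
C dims 6,15,10; δ0: rk_F2 5; δ1: rk_F2 9
Ȟ^0 = (6 − 5) − 0 = 1, so Ȟ^0 ≅ Z/2
Ȟ^1 = (15 − 9) − 5 = 1, so Ȟ^1 ≅ Z/2
Ȟ^2 = (10 − 0) − 9 = 1, so Ȟ^2 ≅ Z/2

Ȟ^0(U;F) ≅ Z/2; Ȟ^1(U;F) ≅ Z/2; Ȟ^2(U;F) ≅ Z/2
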